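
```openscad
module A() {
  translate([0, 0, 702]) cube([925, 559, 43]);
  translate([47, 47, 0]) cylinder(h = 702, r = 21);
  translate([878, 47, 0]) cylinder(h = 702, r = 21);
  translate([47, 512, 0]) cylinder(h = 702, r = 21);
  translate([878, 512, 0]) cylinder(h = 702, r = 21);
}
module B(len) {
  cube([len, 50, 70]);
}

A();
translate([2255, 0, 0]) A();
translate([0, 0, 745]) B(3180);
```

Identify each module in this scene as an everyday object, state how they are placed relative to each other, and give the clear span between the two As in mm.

Second table starts at x = 2255; first ends at x = 925; clear span = 2255 − 925 = 1330 mm.

A is a table. B is a beam. A beam spans the tops of two tables. The clear span between the two tables is 1330 mm.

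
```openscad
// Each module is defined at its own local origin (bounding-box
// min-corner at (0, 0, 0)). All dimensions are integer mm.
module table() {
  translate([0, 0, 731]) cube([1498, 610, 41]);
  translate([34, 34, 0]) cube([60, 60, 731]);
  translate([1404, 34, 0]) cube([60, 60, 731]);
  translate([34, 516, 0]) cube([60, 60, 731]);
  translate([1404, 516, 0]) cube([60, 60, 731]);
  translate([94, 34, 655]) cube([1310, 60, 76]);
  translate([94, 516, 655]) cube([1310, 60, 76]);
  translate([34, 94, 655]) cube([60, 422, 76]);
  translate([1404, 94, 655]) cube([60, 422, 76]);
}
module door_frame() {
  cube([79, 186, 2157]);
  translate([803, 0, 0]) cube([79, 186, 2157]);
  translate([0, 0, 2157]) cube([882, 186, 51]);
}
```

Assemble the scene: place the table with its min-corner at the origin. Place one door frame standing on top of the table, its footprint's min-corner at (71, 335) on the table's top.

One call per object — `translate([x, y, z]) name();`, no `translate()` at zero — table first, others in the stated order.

table();
translate([71, 335, 772]) door_frame();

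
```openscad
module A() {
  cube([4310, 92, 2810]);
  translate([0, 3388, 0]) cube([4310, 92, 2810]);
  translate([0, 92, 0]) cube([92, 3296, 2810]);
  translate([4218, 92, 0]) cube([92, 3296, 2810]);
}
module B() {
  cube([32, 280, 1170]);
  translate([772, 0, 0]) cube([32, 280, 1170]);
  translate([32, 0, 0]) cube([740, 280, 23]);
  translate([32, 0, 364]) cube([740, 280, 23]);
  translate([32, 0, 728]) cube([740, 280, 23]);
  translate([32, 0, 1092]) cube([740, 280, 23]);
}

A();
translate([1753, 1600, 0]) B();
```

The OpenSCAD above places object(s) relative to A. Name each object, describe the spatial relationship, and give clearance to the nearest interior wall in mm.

Clearances: x = 1661, y = 1508; minimum 1508 mm.

A is a house frame. B is a bookshelf. The bookshelf sits inside the house frame, centred. The clearance to the nearest interior wall is 1508 mm.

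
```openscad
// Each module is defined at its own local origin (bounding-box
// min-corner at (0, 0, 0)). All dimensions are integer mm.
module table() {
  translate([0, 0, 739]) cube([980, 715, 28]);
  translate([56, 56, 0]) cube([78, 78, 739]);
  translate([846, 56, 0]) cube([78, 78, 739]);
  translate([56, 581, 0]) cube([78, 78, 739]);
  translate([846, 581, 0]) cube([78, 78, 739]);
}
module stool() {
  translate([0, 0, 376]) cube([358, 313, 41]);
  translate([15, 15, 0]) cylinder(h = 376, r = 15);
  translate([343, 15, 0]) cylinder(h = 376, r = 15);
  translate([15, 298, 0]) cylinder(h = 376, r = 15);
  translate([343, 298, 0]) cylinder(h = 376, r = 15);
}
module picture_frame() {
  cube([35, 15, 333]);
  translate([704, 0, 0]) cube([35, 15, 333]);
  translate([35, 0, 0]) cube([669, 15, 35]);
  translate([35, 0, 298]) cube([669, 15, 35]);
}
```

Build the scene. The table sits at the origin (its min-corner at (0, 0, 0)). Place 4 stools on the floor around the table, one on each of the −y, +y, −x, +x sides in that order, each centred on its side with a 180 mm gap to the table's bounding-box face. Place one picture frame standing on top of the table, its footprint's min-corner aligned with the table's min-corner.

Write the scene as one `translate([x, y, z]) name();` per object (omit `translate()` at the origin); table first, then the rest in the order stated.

table();
translate([311, -493, 0]) stool();
translate([311, 895, 0]) stool();
translate([-538, 201, 0]) stool();
translate([1160, 201, 0]) stool();
translate([0, 0, 767]) picture_frame();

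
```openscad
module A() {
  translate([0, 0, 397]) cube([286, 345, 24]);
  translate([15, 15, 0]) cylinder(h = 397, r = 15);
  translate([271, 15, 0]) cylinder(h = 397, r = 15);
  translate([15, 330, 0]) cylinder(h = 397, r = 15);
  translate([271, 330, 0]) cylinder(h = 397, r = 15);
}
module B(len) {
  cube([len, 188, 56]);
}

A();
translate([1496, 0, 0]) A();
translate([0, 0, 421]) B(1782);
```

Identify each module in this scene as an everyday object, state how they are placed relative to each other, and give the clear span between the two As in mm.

Second stool starts at x = 1496; first ends at x = 286; clear span = 1496 − 286 = 1210 mm.

A is a stool. B is a beam. A beam spans the tops of two stools. The clear span between the two stools is 1210 mm.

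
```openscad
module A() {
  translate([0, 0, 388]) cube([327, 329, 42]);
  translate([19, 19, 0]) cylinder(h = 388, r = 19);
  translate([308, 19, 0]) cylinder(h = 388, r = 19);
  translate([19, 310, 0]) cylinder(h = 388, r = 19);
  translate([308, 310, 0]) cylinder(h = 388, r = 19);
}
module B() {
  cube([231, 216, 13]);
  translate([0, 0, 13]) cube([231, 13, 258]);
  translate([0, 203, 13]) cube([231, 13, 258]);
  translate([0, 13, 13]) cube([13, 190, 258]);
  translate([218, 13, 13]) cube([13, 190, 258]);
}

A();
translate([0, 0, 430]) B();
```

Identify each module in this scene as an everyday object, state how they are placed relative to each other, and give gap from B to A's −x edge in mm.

A is a stool. B is an open box. The open box is on top of the stool. The gap from the open box to the stool's −x edge is 0 mm.

The open box's min-x is at 0; the stool's min-x is 0; gap = 0 mm.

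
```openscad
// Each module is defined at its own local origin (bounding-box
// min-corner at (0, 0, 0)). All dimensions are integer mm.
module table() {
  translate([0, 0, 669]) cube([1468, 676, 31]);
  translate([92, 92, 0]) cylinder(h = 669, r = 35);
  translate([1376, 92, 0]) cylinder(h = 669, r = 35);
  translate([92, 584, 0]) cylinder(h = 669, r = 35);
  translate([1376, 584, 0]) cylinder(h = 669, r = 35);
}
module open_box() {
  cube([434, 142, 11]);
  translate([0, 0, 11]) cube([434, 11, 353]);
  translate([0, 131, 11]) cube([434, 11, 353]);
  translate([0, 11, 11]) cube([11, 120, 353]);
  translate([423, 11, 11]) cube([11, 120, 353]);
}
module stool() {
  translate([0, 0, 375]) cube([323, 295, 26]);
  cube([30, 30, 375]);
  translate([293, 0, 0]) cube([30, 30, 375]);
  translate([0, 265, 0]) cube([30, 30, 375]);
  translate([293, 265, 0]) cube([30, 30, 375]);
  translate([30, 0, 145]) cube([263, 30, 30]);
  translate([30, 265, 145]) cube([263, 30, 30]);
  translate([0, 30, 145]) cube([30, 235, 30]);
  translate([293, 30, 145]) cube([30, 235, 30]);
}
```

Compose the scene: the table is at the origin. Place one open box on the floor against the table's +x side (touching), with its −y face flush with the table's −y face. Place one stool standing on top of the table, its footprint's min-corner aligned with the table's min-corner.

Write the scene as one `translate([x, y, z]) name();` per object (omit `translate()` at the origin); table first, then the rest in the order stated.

table();
translate([1468, 0, 0]) open_box();
translate([0, 0, 700]) stool();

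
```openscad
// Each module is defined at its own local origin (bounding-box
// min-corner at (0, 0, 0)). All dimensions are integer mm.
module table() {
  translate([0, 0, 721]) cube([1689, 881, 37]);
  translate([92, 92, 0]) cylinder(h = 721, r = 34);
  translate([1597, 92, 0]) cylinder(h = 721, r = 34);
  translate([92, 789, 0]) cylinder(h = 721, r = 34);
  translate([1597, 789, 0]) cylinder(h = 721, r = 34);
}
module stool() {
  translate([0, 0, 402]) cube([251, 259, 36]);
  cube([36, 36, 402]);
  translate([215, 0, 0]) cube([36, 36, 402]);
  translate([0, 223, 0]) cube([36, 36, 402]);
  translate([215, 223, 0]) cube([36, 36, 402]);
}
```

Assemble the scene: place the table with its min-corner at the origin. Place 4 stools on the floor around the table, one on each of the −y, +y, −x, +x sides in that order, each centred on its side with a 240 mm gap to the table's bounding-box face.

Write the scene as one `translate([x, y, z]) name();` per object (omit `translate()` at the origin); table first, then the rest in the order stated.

table();
translate([719, -499, 0]) stool();
translate([719, 1121, 0]) stool();
translate([-491, 311, 0]) stool();
translate([1929, 311, 0]) stool();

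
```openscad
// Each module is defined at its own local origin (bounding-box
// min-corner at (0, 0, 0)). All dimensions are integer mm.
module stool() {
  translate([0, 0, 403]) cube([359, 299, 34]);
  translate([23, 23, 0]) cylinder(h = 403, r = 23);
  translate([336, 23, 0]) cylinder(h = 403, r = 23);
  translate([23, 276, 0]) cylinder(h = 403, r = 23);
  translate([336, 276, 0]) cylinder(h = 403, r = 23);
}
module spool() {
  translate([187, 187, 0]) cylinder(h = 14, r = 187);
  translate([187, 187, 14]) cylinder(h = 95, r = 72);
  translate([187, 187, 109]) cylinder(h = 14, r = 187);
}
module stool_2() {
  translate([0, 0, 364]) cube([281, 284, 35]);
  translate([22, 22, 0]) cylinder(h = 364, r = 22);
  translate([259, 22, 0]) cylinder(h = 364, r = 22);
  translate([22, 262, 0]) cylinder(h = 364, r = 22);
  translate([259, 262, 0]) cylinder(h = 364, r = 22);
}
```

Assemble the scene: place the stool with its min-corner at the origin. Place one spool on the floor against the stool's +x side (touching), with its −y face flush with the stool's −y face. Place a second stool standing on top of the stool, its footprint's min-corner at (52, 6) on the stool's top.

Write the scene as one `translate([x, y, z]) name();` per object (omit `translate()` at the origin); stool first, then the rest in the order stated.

stool();
translate([359, 0, 0]) spool();
translate([52, 6, 437]) stool_2();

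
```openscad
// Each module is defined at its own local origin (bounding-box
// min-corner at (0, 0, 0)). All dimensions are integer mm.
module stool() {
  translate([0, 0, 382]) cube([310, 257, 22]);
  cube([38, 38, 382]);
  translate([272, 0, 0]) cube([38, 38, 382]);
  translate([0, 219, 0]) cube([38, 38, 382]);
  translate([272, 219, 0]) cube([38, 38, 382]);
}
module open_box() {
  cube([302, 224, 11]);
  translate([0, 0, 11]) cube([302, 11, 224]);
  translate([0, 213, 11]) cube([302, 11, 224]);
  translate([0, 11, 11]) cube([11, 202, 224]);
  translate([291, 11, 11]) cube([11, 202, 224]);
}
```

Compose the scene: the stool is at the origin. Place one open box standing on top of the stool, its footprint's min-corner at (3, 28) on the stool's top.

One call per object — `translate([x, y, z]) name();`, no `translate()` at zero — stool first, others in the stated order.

stool();
translate([3, 28, 404]) open_box();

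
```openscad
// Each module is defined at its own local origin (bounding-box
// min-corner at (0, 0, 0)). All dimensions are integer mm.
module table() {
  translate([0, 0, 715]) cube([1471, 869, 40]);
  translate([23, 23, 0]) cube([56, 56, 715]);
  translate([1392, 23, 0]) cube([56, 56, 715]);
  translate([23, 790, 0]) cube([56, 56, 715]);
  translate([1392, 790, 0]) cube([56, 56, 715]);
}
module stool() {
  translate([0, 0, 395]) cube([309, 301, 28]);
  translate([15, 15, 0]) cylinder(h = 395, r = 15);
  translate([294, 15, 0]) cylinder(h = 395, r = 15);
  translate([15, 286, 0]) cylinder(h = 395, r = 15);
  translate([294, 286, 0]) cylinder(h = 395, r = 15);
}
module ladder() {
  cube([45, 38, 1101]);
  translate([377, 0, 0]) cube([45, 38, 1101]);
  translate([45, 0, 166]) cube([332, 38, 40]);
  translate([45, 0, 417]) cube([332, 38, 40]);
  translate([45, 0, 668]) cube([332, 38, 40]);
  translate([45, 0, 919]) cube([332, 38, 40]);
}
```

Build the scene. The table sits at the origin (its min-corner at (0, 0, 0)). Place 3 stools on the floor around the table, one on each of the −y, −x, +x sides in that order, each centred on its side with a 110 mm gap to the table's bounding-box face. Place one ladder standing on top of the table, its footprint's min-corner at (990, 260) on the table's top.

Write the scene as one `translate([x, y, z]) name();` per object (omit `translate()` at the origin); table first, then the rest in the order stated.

table();
translate([581, -411, 0]) stool();
translate([-419, 284, 0]) stool();
translate([1581, 284, 0]) stool();
translate([990, 260, 755]) ladder();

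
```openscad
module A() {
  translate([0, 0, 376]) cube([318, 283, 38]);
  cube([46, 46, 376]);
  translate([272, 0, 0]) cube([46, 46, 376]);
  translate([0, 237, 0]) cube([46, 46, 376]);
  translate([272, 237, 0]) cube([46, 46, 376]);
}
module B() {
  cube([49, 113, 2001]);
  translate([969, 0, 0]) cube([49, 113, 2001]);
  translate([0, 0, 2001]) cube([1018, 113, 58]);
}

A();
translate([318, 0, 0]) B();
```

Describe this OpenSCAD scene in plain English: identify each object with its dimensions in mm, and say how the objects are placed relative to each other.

A is a four-legged stool. The seat is 318×283 mm, 38 mm thick, top at z = 414 mm. It stands on four square legs, each 46×46 mm in cross-section, from z = 0 to the seat underside, each flush with a corner of the seat.

B is a rectangular door frame: two vertical jambs of 49×113 mm section, 2001 mm tall, with a clear opening 920 mm wide between their inner faces. A header 58 mm tall and 113 mm deep lies on top of the jambs and spans the full outside width.

The door frame is against the stool's +x side, with their −y faces flush.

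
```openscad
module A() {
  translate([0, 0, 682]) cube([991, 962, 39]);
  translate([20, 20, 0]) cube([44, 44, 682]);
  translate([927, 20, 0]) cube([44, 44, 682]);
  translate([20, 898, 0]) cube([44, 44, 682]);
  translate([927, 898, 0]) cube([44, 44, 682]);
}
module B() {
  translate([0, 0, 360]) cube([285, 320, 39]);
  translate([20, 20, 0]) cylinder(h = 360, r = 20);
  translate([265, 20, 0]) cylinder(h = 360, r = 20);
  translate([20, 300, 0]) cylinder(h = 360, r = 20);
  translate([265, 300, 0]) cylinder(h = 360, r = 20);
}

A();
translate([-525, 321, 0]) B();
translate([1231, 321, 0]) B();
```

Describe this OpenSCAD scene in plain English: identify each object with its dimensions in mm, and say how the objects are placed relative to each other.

A is a rectangular dining table. The top is 991×962×39 mm with its upper surface at z = 721 mm. It stands on four 44×44 mm square legs, each inset 20 mm from the nearest pair of top edges, running from the floor to the underside of the top.

B is a simple wooden stool: a rectangular seat 285 mm (x) by 320 mm (y), 39 mm thick, top face at z = 399 mm, on four round legs, each 40 mm in diameter. The legs rest on z = 0, each leg's axis is inset half a diameter from the nearest pair of seat edges (so the leg's bounding box is flush with the corner).

Two stools sit around the table at the −x, +x sides.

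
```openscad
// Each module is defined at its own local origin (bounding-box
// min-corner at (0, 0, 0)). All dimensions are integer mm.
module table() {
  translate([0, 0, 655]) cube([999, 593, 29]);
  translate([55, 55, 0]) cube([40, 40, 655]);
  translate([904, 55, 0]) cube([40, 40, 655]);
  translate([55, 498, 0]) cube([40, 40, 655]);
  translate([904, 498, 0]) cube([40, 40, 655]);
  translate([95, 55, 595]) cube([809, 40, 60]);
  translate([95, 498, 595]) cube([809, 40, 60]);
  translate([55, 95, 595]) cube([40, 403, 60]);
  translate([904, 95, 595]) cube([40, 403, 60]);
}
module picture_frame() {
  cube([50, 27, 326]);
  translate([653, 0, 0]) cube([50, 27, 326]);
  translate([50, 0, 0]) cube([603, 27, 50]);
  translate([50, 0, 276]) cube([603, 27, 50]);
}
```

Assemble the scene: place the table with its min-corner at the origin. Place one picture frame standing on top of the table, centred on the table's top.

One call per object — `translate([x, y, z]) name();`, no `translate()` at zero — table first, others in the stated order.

table();
translate([148, 283, 684]) picture_frame();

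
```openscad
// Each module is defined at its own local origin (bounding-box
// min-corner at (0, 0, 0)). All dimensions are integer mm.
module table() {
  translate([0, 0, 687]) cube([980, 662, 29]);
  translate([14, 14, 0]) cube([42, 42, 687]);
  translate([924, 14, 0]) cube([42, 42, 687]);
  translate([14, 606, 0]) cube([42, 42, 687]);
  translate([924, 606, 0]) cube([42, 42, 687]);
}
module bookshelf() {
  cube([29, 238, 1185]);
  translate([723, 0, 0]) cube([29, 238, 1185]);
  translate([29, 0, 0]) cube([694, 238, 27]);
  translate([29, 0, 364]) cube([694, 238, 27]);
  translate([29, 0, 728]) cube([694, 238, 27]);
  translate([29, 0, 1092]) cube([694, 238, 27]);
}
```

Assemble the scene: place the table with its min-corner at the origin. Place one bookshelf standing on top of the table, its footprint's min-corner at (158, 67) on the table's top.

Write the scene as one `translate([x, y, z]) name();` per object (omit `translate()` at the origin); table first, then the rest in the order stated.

table();
translate([158, 67, 716]) bookshelf();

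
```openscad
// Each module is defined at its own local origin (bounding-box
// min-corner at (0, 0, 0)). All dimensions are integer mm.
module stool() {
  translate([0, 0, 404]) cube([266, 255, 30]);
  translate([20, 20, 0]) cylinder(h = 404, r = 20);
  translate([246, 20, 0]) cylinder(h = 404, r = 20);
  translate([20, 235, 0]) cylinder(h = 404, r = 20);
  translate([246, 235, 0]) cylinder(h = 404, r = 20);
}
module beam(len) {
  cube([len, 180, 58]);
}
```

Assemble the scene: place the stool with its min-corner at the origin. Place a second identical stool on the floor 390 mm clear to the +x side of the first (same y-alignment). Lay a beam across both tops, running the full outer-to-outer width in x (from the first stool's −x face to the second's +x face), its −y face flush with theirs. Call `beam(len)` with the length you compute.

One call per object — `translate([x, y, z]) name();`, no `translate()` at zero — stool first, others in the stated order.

stool();
translate([656, 0, 0]) stool();
translate([0, 0, 434]) beam(922);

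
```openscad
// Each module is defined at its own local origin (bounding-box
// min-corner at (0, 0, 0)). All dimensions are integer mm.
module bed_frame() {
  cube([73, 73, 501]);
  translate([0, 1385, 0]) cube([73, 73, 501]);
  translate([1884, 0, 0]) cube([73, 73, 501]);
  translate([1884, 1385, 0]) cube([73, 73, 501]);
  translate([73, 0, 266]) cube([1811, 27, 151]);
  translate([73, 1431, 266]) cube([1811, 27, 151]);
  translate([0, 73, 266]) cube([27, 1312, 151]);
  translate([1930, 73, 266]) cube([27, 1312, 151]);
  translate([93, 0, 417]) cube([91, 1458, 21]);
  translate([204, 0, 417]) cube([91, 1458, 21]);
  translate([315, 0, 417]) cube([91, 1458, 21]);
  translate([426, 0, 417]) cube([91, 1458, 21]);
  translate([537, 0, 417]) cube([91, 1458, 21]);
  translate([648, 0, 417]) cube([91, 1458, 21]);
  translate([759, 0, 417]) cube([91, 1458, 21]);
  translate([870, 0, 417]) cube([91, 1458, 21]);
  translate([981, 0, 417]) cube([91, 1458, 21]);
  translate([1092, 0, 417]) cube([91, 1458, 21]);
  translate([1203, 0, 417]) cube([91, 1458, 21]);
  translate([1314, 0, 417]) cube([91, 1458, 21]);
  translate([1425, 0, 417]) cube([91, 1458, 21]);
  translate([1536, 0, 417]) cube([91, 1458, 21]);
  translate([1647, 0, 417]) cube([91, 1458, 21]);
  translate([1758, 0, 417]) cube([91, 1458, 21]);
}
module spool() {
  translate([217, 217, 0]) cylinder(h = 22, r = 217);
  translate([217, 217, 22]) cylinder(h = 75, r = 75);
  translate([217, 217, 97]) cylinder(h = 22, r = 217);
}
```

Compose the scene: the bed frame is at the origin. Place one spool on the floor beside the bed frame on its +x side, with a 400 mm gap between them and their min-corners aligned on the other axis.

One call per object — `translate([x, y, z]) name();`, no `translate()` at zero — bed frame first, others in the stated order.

bed_frame();
translate([2357, 0, 0]) spool();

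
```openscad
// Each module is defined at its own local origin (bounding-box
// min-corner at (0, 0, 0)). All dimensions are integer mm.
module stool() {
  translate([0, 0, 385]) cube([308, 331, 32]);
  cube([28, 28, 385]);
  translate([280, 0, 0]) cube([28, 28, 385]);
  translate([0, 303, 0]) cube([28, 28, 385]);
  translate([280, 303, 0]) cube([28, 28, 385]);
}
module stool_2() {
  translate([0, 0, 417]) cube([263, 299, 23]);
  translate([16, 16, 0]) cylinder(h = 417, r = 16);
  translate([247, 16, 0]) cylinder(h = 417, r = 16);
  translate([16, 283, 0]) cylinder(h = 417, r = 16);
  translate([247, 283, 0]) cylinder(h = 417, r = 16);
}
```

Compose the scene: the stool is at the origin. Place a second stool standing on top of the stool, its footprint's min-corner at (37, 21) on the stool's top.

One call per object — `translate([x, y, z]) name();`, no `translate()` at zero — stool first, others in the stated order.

stool();
translate([37, 21, 417]) stool_2();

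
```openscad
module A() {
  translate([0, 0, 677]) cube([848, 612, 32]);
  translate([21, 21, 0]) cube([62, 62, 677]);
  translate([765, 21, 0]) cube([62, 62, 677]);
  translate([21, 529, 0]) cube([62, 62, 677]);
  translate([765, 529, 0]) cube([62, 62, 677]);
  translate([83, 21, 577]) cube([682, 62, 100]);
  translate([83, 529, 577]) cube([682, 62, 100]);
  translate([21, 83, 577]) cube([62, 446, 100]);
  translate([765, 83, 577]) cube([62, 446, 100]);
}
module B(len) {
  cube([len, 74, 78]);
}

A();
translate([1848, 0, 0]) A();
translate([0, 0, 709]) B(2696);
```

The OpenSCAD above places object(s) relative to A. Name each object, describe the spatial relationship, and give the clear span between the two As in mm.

A is a table. B is a beam. A beam spans the tops of two tables. The clear span between the two tables is 1000 mm.

Second table starts at x = 1848; first ends at x = 848; clear span = 1848 − 848 = 1000 mm.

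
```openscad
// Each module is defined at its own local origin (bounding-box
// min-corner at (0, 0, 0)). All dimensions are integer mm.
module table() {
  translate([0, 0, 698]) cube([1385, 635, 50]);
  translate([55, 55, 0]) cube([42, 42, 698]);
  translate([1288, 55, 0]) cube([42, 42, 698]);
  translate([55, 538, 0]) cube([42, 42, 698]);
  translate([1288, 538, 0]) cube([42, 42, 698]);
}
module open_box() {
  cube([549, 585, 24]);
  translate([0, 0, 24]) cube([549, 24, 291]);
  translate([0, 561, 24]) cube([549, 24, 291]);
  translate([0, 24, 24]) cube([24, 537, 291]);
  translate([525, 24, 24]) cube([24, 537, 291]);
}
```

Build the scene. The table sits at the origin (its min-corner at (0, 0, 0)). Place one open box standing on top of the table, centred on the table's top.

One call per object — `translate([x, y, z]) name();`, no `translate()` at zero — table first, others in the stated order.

table();
translate([418, 25, 748]) open_box();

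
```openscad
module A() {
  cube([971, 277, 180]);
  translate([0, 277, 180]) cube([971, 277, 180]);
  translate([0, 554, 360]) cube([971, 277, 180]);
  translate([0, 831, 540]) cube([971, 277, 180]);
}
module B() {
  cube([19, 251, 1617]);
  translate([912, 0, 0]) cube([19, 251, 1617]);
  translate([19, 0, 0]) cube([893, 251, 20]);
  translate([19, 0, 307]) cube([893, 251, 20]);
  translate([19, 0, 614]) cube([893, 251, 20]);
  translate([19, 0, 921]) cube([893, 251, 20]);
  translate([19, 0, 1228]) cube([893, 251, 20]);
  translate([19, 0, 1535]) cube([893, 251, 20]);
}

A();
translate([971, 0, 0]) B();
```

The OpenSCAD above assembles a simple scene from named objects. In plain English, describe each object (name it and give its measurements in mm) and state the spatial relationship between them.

A is a straight staircase of 4 solid steps. Each step is 971 mm wide (x), 277 mm deep (y, the going) and 180 mm tall (the rise). The first step rests on the floor; each subsequent step sits one going further in +y and one rise higher in +z, directly behind and above the previous step with no overlap.

B is a bookshelf 931 mm wide overall, 251 mm deep and 1617 mm tall. The two sides are 19 mm thick vertical panels. 6 horizontal shelves of 20 mm thickness span between the inner faces of the sides; the lowest shelf sits on the floor and shelves are stacked with a clear vertical gap of 287 mm between each pair.

The bookshelf is against the staircase's +x side, with their −y faces flush.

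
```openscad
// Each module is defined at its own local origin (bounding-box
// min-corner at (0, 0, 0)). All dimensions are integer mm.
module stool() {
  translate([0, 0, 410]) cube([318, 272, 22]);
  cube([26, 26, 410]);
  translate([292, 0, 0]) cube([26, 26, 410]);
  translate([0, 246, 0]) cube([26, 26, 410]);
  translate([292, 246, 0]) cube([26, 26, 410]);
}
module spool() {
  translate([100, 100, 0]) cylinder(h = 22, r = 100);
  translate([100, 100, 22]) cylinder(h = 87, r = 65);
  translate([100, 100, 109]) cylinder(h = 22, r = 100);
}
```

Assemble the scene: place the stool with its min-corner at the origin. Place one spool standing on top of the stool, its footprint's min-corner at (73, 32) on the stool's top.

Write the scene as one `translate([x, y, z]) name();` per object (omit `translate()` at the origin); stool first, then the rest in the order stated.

stool();
translate([73, 32, 432]) spool();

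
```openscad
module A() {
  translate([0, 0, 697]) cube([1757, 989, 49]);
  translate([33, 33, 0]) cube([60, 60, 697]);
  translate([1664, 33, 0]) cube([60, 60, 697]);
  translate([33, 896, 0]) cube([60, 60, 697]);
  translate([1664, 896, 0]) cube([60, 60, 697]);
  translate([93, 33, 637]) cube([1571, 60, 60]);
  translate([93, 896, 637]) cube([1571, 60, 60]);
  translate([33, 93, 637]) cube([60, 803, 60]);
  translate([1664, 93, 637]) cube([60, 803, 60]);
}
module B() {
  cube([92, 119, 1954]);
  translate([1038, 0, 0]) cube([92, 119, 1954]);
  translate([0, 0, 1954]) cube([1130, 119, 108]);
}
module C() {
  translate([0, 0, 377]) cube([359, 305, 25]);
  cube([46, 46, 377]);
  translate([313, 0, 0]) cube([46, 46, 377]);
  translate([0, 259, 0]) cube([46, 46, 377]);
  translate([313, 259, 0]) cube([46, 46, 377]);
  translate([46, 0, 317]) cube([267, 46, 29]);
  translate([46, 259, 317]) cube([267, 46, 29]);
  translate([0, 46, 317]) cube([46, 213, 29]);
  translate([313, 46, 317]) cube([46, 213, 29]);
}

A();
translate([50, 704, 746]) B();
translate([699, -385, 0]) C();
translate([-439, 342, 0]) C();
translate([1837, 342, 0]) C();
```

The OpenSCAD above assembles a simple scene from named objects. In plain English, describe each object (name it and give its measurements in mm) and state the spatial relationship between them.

A is a table: top 1757 mm (x) × 989 mm (y), 49 mm thick, upper face at z = 746 mm, on four 60×60 mm square legs, each inset 33 mm from the nearest pair of top edges, running from z = 0 to the bottom of the top. Four apron rails, 60 mm thick and 60 mm tall, run between adjacent legs with their top edges flush with the underside of the top and their outer faces flush with the legs' outer faces.

B is a door frame. The clear opening is 946 mm wide and 1954 mm high. Two 92 mm wide jambs, 119 mm deep, stand either side of the opening from the floor to the top of the opening. A 108 mm thick head sits across the top of both jambs, spanning the full outside width of the frame.

C is a four-legged stool. The seat is a 359×305×25 mm slab whose top surface is at z = 402 mm; four square legs, each 46×46 mm in cross-section, run from the floor (z = 0) to the underside of the seat, each flush with a corner of the seat. Four stretchers, 46 mm wide and 29 mm tall, connect adjacent legs with their undersides at z = 317 mm, each running between the inner faces of the legs it joins and aligned with the legs' outer faces on the other axis.

The door frame is on top of the table. Three stools sit around the table at the −y, −x, +x sides.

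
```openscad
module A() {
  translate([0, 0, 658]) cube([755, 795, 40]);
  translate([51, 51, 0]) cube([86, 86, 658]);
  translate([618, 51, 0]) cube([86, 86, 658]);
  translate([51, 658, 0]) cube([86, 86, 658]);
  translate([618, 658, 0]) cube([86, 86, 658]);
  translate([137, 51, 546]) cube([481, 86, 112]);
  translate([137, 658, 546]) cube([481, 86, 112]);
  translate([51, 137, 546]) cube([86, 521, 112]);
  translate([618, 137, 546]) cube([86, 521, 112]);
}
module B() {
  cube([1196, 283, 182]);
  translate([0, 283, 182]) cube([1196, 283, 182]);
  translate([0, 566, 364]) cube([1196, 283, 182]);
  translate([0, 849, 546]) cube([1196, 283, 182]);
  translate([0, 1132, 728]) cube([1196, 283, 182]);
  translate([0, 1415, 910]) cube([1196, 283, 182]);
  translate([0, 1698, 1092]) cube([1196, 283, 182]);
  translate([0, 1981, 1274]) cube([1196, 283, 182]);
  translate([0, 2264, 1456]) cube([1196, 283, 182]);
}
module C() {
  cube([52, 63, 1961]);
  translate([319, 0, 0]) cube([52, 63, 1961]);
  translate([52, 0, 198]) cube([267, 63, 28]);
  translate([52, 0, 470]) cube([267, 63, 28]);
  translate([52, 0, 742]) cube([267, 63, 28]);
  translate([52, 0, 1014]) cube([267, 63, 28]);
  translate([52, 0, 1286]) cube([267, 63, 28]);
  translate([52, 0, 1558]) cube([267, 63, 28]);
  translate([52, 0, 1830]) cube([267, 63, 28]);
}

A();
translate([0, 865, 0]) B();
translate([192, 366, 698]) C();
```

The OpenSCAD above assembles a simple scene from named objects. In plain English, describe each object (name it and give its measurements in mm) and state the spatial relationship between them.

A is a table: top 755 mm (x) × 795 mm (y), 40 mm thick, upper face at z = 698 mm, on four 86×86 mm square legs, each inset 51 mm from the nearest pair of top edges, running from z = 0 to the bottom of the top. Four apron rails, 86 mm thick and 112 mm tall, run between adjacent legs with their top edges flush with the underside of the top and their outer faces flush with the legs' outer faces.

B is a run of 9 identical solid stair steps. Each tread is 1196×283 mm and each step block is 182 mm high. Step 1 rests on the floor; step k is offset from step 1 by (k−1)×283 mm in y and (k−1)×182 mm in z.

C is a straight ladder. Two 52×63 mm vertical rails, 1961 mm tall, stand 371 mm apart (outside-to-outside) with their front faces coplanar on the −y side. 7 rungs, each 63 mm deep and 28 mm tall, span between the inner faces of the rails, front faces flush with the rails. The lowest rung's underside is at z = 198 mm and rungs are spaced 272 mm apart (underside to underside).

The staircase is on the floor beside the table on its +y side. The ladder is on top of the table, centred.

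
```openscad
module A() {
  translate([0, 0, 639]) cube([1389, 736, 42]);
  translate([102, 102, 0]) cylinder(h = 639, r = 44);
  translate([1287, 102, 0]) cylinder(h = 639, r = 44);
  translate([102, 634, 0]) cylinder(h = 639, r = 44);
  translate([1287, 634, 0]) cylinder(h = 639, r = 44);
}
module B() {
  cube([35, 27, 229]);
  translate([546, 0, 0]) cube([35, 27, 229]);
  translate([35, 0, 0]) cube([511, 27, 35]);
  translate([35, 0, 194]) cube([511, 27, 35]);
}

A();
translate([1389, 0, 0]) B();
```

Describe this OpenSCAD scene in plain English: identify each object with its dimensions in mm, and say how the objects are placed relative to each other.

A is a table with a 1389×736 mm rectangular top, 42 mm thick, top surface at z = 681 mm, supported by four round legs of 88 mm diameter, each leg's bounding box inset 58 mm from the nearest pair of top edges, running from the floor.

B is a picture frame with a 511×159 mm rectangular opening (x by z) and a uniform 35 mm border on every side. Frame depth is 27 mm along y. It is built from two vertical stiles running the full outside height and two horizontal rails spanning the gap between the stiles.

The picture frame is against the table's +x side, with their −y faces flush.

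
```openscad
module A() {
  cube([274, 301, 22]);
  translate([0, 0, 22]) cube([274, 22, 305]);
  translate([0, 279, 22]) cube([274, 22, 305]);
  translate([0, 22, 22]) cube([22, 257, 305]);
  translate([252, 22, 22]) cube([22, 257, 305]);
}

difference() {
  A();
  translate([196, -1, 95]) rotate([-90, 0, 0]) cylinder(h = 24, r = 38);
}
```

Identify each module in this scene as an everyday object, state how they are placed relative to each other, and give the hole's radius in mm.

A is an open box. The open box has a circular hole through its front wall. The hole's radius is 38 mm.

The subtracted cylinder has r = 38 mm.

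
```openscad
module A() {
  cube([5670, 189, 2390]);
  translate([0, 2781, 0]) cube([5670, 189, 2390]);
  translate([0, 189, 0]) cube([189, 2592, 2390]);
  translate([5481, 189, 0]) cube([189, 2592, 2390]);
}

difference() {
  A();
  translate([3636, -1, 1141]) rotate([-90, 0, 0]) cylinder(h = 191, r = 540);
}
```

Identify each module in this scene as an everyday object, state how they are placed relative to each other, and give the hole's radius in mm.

A is a house frame. The house frame has a circular hole through its front wall. The hole's radius is 540 mm.

The subtracted cylinder has r = 540 mm.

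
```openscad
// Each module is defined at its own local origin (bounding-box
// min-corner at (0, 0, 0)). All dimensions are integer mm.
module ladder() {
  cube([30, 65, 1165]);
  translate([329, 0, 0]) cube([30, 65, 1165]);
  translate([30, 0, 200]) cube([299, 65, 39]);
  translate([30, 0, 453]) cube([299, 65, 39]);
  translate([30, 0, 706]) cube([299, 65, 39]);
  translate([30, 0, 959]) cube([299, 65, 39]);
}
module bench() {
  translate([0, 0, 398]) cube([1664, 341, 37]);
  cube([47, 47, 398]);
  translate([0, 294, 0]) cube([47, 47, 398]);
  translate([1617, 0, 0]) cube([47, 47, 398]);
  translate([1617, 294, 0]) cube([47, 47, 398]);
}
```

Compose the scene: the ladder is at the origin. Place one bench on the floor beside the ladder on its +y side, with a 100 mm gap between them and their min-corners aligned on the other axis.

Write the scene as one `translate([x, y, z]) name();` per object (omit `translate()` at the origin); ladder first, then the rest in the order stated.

ladder();
translate([0, 165, 0]) bench();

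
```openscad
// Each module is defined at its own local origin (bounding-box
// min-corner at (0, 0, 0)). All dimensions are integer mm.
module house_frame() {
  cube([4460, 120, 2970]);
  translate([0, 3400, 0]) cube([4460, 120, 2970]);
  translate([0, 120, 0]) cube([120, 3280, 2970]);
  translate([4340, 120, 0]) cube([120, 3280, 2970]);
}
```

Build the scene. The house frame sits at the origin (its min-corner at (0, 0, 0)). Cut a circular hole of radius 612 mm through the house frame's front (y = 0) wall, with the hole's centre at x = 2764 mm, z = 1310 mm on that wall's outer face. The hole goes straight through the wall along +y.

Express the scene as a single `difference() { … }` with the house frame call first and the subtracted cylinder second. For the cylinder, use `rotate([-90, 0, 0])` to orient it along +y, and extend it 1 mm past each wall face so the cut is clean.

difference() {
  house_frame();
  translate([2764, -1, 1310]) rotate([-90, 0, 0]) cylinder(h = 122, r = 612);
}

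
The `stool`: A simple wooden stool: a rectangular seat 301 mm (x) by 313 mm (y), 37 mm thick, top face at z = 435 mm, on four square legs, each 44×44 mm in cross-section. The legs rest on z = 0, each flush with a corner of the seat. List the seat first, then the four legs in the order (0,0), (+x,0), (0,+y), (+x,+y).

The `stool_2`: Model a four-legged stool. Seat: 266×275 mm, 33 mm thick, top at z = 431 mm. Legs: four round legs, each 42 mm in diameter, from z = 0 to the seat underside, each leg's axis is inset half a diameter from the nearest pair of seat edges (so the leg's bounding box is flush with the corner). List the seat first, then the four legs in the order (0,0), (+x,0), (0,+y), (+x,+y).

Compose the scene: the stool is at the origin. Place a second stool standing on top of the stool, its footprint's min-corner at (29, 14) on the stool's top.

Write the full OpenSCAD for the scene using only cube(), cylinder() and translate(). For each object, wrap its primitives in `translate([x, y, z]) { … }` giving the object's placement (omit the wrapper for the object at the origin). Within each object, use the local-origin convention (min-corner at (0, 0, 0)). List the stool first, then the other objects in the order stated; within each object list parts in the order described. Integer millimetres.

translate([0, 0, 398]) cube([301, 313, 37]);
cube([44, 44, 398]);
translate([257, 0, 0]) cube([44, 44, 398]);
translate([0, 269, 0]) cube([44, 44, 398]);
translate([257, 269, 0]) cube([44, 44, 398]);
translate([29, 14, 435]) {
  translate([0, 0, 398]) cube([266, 275, 33]);
  translate([21, 21, 0]) cylinder(h = 398, r = 21);
  translate([245, 21, 0]) cylinder(h = 398, r = 21);
  translate([21, 254, 0]) cylinder(h = 398, r = 21);
  translate([245, 254, 0]) cylinder(h = 398, r = 21);
}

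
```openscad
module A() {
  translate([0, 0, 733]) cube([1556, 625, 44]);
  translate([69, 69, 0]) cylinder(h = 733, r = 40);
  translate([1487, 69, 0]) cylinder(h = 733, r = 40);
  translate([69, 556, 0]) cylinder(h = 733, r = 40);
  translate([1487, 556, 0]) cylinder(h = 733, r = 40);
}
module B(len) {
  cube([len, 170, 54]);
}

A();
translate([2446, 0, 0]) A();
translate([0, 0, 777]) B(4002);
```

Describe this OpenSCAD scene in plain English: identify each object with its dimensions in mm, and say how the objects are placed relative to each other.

A is a table: top 1556 mm (x) × 625 mm (y), 44 mm thick, upper face at z = 777 mm, on four round legs of 80 mm diameter, each leg's bounding box inset 29 mm from the nearest pair of top edges, running from z = 0 to the bottom of the top.

B is a rectangular beam 4002 mm long (x), 170 mm deep (y), 54 mm thick (z).

The beam spans the tops of two tables placed 890 mm apart, resting at z = 777 mm.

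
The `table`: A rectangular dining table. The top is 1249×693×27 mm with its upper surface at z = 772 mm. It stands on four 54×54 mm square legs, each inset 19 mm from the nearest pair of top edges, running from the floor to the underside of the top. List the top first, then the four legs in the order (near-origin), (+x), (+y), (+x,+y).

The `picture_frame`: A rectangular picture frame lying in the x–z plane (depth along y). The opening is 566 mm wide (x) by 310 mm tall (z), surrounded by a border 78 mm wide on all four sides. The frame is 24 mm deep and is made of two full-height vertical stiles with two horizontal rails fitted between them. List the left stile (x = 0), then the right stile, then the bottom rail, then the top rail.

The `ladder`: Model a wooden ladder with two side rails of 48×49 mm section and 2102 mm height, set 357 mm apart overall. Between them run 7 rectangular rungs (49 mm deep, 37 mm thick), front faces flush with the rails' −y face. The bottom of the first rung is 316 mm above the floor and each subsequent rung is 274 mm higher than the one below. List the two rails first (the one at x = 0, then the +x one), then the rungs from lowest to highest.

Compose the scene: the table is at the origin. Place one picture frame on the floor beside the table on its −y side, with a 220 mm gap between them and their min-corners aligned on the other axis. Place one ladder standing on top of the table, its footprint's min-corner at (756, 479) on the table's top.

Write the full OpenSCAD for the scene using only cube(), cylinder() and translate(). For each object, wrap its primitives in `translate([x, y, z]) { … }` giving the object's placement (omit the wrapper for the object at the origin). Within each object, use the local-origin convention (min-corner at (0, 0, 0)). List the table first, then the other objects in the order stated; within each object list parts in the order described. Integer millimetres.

translate([0, 0, 745]) cube([1249, 693, 27]);
translate([19, 19, 0]) cube([54, 54, 745]);
translate([1176, 19, 0]) cube([54, 54, 745]);
translate([19, 620, 0]) cube([54, 54, 745]);
translate([1176, 620, 0]) cube([54, 54, 745]);
translate([0, -244, 0]) {
  cube([78, 24, 466]);
  translate([644, 0, 0]) cube([78, 24, 466]);
  translate([78, 0, 0]) cube([566, 24, 78]);
  translate([78, 0, 388]) cube([566, 24, 78]);
}
translate([756, 479, 772]) {
  cube([48, 49, 2102]);
  translate([309, 0, 0]) cube([48, 49, 2102]);
  translate([48, 0, 316]) cube([261, 49, 37]);
  translate([48, 0, 590]) cube([261, 49, 37]);
  translate([48, 0, 864]) cube([261, 49, 37]);
  translate([48, 0, 1138]) cube([261, 49, 37]);
  translate([48, 0, 1412]) cube([261, 49, 37]);
  translate([48, 0, 1686]) cube([261, 49, 37]);
  translate([48, 0, 1960]) cube([261, 49, 37]);
}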